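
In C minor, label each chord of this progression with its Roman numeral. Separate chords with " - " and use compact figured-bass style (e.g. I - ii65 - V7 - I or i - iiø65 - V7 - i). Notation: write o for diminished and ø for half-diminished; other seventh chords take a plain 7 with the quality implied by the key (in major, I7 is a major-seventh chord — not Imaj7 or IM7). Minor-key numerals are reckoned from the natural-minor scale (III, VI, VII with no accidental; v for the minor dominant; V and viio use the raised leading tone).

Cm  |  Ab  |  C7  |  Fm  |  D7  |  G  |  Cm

i - VI - V7/iv - iv - V7/V - V - i

Cm has root C, degree 1 in C minor, so i.
Ab has root Ab, degree 6 in C minor, so VI.
C7 is the secondary dominant of iv (dominant seventh chord on C): V7/iv.
Fm: minor triad on F = scale degree 4 → iv.
D7 is the secondary dominant of V (dominant seventh chord on D): V7/V.
G: major triad on G = scale degree 5 → V.
Cm: minor triad on C = scale degree 1 → i.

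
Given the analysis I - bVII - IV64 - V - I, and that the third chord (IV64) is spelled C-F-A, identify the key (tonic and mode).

C major

IV64 is given as C-F-A — a major triad with root F.
Counting down 3 scale steps from F places the tonic on C; a major triad on degree 4 is diatonic only in major.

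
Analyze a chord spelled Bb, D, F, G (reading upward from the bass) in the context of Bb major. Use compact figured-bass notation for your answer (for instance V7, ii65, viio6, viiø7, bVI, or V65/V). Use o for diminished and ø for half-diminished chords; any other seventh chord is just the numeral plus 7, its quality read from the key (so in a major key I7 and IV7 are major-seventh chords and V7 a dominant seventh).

Stacked in thirds the chord is G-Bb-D-F: a minor seventh chord on G.
G is scale degree 6 in Bb major, and a minor seventh chord on that degree is written vi7.
With Bb in the bass the chord is in first inversion, so the figured bass is 65.

vi65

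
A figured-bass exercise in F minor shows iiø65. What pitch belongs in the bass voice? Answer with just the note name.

iiø in F minor has root G; the chord is G-Bb-Db-F.
The figure 65 means first inversion — the third is in the bass.

Bb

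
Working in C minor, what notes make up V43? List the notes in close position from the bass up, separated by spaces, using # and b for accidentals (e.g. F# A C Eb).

D F G B

In C minor, the fifth degree is G. The dominant is major (leading tone raised), so V is a dominant seventh chord.
Stacking thirds from G gives G-B-D-F.
With the 43 figure the chord is in second inversion; from the bass D upward in close position it reads D-F-G-B.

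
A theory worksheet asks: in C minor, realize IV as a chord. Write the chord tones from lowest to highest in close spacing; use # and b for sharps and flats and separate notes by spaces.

Scale degree 4 in C minor is F; here the chord built on it is altered to a major triad. IV is the major subdominant, borrowed from the parallel major.
So the chord is F-A-C, a major triad.

F A C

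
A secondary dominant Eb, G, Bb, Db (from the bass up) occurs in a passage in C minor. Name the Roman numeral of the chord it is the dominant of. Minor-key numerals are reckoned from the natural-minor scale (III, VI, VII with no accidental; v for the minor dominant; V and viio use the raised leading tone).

VI

The chord is a dominant seventh chord on Eb.
A dominant resolves down a perfect fifth: Eb → Ab. In C minor, Ab is scale degree 6, i.e. VI.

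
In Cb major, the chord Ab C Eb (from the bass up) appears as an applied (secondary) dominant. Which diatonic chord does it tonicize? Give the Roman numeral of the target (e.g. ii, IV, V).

ii

The chord is a major triad on Ab.
A dominant resolves down a perfect fifth: Ab → Db. In Cb major, Db is scale degree 2, i.e. ii.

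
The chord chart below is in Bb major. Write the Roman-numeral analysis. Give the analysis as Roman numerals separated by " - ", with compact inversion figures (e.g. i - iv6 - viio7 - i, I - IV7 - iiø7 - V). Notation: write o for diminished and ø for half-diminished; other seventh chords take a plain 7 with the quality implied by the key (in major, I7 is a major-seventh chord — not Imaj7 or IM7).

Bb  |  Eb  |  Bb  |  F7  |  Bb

I - IV - I - V7 - I

Bb: major triad on Bb = scale degree 1 → I.
Eb: major triad on Eb = scale degree 4 → IV.
Bb: root Bb is the tonic; major triad there is I.
F7 has root F, degree 5 in Bb major, so V7.
Bb: root Bb is the tonic; major triad there is I.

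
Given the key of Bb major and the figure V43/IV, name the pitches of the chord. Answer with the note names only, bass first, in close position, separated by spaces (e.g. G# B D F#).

V43/IV is a secondary dominant — the dominant seventh of IV. IV in Bb major is Eb, so the applied chord's root is Bb, a perfect fifth above.
Building a dominant seventh chord on Bb gives Bb-D-F-Ab.
The figured bass 43 indicates second inversion, placing the fifth (F) in the bass: F-Ab-Bb-D.

F Ab Bb D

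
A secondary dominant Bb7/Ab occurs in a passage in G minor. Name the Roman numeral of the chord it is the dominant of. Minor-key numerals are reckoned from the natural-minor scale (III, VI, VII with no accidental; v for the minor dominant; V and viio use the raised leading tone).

The chord is a dominant seventh chord on Bb.
A dominant resolves down a perfect fifth: Bb → Eb. In G minor, Eb is scale degree 6, i.e. VI.

VI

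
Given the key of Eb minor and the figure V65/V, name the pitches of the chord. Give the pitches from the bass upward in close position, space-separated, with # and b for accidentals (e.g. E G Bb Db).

A C Eb F

V65/V is a secondary dominant — the dominant seventh of V. V in Eb minor is Bb, so the applied chord's root is F, a perfect fifth above.
Building a dominant seventh chord on F gives F-A-C-Eb.
The figured bass 65 indicates first inversion, placing the third (A) in the bass: A-C-Eb-F.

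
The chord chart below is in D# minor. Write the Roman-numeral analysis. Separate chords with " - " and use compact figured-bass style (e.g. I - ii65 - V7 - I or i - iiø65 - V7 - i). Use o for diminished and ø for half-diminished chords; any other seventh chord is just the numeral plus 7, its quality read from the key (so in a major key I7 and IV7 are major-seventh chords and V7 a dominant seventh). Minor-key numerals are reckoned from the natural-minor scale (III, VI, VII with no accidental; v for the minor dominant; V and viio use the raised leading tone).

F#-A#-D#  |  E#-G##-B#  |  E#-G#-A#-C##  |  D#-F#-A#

F#-A#-D# has root D#, degree 1 in D# minor, so i6.
E#-G##-B#: chromatic; E# is V of V, so V/V.
E#-G#-A#-C##: root A# is the dominant; dominant seventh chord there is V43.
D#-F#-A# has root D#, degree 1 in D# minor, so i.

i6 - V/V - V43 - i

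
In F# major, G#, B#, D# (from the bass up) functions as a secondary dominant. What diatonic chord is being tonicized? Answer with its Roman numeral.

V

The chord is a major triad on G#.
A dominant resolves down a perfect fifth: G# → C#. In F# major, C# is scale degree 5, i.e. V.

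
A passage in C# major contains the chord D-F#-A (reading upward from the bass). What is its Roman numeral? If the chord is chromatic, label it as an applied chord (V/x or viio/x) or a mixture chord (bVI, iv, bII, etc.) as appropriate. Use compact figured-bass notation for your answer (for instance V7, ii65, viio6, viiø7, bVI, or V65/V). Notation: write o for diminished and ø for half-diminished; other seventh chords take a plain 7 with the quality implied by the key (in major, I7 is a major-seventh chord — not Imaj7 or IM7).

bII

The pitches D-F#-A form a major triad rooted on D.
D is the lowered second degree of C# major (diatonic 2 would be D#). This is the Neapolitan chord — a major triad on the lowered second degree.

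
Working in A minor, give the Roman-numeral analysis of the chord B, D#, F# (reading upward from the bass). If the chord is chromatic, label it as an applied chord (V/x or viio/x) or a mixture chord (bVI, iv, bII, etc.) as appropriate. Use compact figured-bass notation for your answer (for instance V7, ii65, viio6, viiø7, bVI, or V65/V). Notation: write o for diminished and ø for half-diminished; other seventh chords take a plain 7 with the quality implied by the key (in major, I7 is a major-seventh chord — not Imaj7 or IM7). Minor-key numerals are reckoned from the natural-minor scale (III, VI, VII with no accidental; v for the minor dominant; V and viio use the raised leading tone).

V/V

The pitches B-D#-F# form a major triad rooted on B.
B is not a diatonic chord root with this quality in A minor, but it lies a perfect fifth above E (V), so the chord functions as an applied dominant of V.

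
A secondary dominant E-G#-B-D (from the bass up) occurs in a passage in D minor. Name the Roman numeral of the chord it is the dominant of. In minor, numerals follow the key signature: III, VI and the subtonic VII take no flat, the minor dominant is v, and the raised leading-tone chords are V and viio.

The chord is a dominant seventh chord on E.
A dominant resolves down a perfect fifth: E → A. In D minor, A is scale degree 5, i.e. V.

V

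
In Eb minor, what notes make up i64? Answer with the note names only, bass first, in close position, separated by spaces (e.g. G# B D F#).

The numeral's case and figure indicate a minor triad. In Eb minor its root, the tonic, is Eb.
Stacking thirds from Eb gives Eb-Gb-Bb.
With the 64 figure the chord is in second inversion; from the bass Bb upward in close position it reads Bb-Eb-Gb.

Bb Eb Gb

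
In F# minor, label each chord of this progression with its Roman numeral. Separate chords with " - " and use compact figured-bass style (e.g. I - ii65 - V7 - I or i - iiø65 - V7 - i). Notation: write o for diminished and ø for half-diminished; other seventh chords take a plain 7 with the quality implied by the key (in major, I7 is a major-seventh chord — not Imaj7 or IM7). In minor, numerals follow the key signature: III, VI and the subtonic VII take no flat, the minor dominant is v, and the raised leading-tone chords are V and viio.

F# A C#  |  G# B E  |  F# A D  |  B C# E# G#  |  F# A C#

i - VII6 - VI6 - V42 - i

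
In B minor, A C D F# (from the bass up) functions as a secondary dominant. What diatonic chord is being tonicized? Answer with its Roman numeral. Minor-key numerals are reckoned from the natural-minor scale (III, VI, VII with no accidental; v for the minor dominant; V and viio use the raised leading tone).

VI

The chord is a dominant seventh chord on D.
A dominant resolves down a perfect fifth: D → G. In B minor, G is scale degree 6, i.e. VI.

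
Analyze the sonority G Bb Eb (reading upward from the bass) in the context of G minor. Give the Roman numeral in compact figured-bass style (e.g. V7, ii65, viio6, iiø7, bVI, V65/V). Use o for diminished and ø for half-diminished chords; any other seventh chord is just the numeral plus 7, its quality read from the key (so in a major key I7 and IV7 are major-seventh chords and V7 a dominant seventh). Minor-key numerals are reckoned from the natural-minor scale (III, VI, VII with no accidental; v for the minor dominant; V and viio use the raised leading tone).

VI6

The pitches Eb-G-Bb form a major triad rooted on Eb.
Eb is scale degree 6 in G minor, and a major triad on that degree is written VI.
With G in the bass the chord is in first inversion, so the figured bass is 6.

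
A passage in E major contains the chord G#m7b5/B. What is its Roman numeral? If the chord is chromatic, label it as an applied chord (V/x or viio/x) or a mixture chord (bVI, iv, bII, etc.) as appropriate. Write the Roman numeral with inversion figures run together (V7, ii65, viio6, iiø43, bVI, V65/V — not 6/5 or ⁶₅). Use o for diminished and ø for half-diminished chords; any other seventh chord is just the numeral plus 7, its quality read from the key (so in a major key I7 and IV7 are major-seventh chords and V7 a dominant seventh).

viiø65/IV

Stacked in thirds the chord is G#-B-D-F#: a half-diminished seventh chord on G#.
G# sits a half step below A (IV in E major); a diminished chord there is the applied leading-tone chord of IV.
With B in the bass the chord is in first inversion, so the figured bass is 65.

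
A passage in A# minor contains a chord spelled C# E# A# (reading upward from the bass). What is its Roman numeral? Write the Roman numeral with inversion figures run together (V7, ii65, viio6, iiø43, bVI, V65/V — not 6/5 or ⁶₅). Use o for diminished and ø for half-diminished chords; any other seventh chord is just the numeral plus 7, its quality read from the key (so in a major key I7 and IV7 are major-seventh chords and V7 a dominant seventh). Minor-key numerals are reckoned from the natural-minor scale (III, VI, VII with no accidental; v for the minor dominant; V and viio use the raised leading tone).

i6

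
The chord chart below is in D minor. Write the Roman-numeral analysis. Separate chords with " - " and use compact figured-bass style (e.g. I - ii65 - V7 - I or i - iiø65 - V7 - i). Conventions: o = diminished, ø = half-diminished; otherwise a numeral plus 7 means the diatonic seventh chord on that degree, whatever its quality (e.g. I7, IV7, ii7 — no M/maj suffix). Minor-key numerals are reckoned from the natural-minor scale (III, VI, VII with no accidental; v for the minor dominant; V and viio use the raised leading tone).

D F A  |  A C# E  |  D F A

D-F-A: root D is the tonic; minor triad there is i.
A-C#-E: major triad on A = scale degree 5 → V.
D-F-A has root D, degree 1 in D minor, so i.

i - V - i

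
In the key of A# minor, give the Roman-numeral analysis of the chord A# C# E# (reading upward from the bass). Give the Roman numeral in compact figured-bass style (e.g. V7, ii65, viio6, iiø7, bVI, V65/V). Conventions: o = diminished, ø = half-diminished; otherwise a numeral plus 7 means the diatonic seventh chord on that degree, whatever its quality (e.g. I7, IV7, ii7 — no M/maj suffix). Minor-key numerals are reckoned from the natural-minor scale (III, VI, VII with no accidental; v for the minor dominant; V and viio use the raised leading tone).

i

Stacked in thirds the chord is A#-C#-E#: a minor triad on A#.
In A# minor, A# is the tonic; the diatonic minor triad there is i.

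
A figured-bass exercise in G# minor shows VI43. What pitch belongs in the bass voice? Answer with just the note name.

VI in G# minor has root E; the chord is E-G#-B-D#.
The figure 43 means second inversion — the fifth is in the bass.

B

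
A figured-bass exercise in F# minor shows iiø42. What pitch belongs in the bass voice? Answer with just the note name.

iiø in F# minor has root G#; the chord is G#-B-D-F#.
The figure 42 means third inversion — the seventh is in the bass.

F#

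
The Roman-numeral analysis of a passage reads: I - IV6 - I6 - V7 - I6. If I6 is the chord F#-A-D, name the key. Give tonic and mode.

D major

The chord D/F# is a major triad rooted on D; its label is I6.
If D is scale degree 1 and the mode makes that degree carry a major triad, the tonic is D and the mode is major.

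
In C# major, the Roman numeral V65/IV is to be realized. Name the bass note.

The applied chord V65/IV is rooted on C#: C#-E#-G#-B.
The figure 65 means first inversion — the third is in the bass.

E#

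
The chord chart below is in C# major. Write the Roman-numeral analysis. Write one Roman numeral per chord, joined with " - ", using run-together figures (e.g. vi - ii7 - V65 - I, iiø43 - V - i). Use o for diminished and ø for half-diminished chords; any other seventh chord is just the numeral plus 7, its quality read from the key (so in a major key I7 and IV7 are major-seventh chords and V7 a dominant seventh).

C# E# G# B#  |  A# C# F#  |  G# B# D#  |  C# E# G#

C#-E#-G#-B#: root C# is the tonic; major seventh chord there is I7.
A#-C#-F#: root F# is the subdominant; major triad there is IV6.
G#-B#-D#: root G# is the dominant; major triad there is V.
C#-E#-G#: major triad on C# = scale degree 1 → I.

I7 - IV6 - V - I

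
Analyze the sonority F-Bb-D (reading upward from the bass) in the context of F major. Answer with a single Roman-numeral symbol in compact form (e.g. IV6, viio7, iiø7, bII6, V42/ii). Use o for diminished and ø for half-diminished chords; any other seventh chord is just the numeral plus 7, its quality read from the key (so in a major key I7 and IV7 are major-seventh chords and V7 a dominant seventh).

Stacked in thirds the chord is Bb-D-F: a major triad on Bb.
Bb is scale degree 4 in F major, and a major triad on that degree is written IV.
With F in the bass the chord is in second inversion, so the figured bass is 64.

IV64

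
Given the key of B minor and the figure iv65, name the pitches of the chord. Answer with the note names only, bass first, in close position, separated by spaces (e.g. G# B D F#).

In B minor, the fourth degree is E, and the diatonic chord built there is a minor seventh chord.
That chord is spelled E-G-B-D.
The figured bass 65 indicates first inversion, placing the third (G) in the bass: G-B-D-E.

G B D E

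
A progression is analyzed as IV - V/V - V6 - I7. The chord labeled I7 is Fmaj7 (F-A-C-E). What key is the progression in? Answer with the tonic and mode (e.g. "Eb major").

The chord Fmaj7 is a major seventh chord rooted on F; its label is I7.
If F is scale degree 1 and the mode makes that degree carry a major seventh chord, the tonic is F and the mode is major.

F major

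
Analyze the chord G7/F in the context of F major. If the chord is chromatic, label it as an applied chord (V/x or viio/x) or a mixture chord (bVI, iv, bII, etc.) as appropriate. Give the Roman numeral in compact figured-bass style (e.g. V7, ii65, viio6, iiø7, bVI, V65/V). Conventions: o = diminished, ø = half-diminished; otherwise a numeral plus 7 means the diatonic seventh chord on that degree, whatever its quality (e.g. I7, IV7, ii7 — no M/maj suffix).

V42/V

The pitches G-B-D-F form a dominant seventh chord rooted on G.
G is not a diatonic chord root with this quality in F major, but it lies a perfect fifth above C (V), so the chord functions as an applied dominant of V.
With F in the bass the chord is in third inversion, so the figured bass is 42.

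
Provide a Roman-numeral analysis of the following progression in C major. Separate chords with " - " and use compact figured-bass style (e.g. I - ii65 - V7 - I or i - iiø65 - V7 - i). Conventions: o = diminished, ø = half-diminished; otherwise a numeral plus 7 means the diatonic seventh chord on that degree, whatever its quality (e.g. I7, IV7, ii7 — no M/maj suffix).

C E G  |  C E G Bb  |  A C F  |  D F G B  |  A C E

C-E-G has root C, degree 1 in C major, so I.
C-E-G-Bb is the secondary dominant of IV (dominant seventh chord on C): V7/IV.
A-C-F: major triad on F = scale degree 4 → IV6.
D-F-G-B: dominant seventh chord on G = scale degree 5 → V43.
A-C-E: root A is the submediant; minor triad there is vi.

I - V7/IV - IV6 - V43 - vi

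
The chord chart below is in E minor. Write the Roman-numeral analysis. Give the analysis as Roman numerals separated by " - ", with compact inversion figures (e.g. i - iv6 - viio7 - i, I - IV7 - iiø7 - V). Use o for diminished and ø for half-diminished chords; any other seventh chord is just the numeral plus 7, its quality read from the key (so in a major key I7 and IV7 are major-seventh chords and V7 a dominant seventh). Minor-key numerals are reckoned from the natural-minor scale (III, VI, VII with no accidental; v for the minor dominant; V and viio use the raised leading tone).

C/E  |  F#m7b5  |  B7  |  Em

VI6 - iiø7 - V7 - i

C/E: major triad on C = scale degree 6 → VI6.
F#m7b5: half-diminished seventh chord on F# = scale degree 2 → iiø7.
B7: dominant seventh chord on B = scale degree 5 → V7.
Em: root E is the tonic; minor triad there is i.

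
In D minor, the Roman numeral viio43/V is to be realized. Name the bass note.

The applied chord viio43/V is rooted on G#: G#-B-D-F.
The figure 43 means second inversion — the fifth is in the bass.

D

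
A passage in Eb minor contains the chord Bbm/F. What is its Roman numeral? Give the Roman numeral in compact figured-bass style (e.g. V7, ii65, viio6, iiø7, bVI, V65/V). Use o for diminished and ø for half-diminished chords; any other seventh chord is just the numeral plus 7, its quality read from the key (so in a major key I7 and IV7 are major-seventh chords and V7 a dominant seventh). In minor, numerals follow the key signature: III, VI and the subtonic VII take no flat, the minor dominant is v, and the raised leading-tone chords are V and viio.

Stacked in thirds the chord is Bb-Db-F: a minor triad on Bb.
In Eb minor, Bb is the dominant; the diatonic minor triad there is v.
With F in the bass the chord is in second inversion, so the figured bass is 64.

v64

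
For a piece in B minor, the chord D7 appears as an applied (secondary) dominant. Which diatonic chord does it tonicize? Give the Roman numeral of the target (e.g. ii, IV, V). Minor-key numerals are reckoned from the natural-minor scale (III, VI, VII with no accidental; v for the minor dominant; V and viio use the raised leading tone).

The chord is a dominant seventh chord on D.
A dominant resolves down a perfect fifth: D → G. In B minor, G is scale degree 6, i.e. VI.

VI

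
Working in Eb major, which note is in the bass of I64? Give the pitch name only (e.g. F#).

Bb

I in Eb major has root Eb; the chord is Eb-G-Bb.
The figure 64 means second inversion — the fifth is in the bass.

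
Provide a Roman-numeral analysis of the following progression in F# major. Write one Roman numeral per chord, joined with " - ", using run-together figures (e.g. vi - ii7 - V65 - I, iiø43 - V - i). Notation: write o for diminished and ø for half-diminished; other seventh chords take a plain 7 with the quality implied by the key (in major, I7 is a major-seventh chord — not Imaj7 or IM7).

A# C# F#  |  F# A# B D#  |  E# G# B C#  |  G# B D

I6 - IV43 - V65 - iio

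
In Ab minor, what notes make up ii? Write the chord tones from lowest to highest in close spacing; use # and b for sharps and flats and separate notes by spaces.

Bb Db F

Scale degree 2 in Ab minor is Bb; here the chord built on it is altered to a minor triad. ii is the minor supertonic, borrowed from the parallel major (the Dorian ii).
So the chord is Bb-Db-F, a minor triad.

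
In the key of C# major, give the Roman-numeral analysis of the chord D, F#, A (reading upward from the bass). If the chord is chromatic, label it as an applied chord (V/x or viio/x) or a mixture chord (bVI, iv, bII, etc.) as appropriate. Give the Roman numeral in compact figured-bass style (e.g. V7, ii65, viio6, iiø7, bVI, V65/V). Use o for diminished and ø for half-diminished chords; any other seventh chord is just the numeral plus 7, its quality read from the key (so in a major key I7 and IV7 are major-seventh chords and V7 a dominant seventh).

bII

The pitches D-F#-A form a major triad rooted on D.
D is the lowered second degree of C# major (diatonic 2 would be D#). This is the Neapolitan chord — a major triad on the lowered second degree.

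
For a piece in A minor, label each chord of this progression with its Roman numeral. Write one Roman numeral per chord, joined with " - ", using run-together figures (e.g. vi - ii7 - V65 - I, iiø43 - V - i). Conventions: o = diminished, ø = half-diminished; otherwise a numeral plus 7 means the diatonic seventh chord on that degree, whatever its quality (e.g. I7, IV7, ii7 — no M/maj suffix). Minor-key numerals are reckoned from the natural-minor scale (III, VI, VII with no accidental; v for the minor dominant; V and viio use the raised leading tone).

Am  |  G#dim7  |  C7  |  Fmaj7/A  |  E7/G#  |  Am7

i - viio7 - V7/VI - VI65 - V65 - i7

Am: minor triad on A = scale degree 1 → i.
G#dim7: fully diminished seventh chord on G# = scale degree 7 → viio7.
C7: chromatic; C is V of VI, so V7/VI.
Fmaj7/A: root F is the submediant; major seventh chord there is VI65.
E7/G#: dominant seventh chord on E = scale degree 5 → V65.
Am7: root A is the tonic; minor seventh chord there is i7.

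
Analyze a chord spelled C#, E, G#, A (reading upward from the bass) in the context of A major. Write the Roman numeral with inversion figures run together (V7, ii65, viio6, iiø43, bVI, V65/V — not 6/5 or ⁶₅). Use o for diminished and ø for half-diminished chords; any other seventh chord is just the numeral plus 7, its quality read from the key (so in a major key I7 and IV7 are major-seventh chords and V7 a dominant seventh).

The pitches A-C#-E-G# form a major seventh chord rooted on A.
In A major, A is the tonic; the diatonic major seventh chord there is I7.
With C# in the bass the chord is in first inversion, so the figured bass is 65.

I65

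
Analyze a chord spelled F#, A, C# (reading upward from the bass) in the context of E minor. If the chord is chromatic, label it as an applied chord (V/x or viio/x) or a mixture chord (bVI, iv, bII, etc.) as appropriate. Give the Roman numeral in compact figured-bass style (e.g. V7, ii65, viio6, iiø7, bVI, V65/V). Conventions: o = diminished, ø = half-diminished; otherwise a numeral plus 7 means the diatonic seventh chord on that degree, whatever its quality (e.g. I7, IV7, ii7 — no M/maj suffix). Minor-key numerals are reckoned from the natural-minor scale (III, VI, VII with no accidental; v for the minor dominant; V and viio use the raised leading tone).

ii

Stacked in thirds the chord is F#-A-C#: a minor triad on F#.
F# is the second degree of E minor. This is the minor supertonic, borrowed from the parallel major (the Dorian ii).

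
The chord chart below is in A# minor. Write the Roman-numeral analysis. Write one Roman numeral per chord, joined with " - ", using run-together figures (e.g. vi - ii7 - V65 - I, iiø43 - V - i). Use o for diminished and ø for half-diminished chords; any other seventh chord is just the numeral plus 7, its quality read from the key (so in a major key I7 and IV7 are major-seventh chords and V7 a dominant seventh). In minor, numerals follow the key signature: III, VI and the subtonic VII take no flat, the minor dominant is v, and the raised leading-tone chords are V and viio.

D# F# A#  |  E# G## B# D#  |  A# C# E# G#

iv - V7 - i7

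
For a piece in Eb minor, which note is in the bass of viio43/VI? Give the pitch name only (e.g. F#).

The applied chord viio43/VI is rooted on Bb: Bb-Db-Fb-Abb.
The figure 43 means second inversion — the fifth is in the bass.

Fb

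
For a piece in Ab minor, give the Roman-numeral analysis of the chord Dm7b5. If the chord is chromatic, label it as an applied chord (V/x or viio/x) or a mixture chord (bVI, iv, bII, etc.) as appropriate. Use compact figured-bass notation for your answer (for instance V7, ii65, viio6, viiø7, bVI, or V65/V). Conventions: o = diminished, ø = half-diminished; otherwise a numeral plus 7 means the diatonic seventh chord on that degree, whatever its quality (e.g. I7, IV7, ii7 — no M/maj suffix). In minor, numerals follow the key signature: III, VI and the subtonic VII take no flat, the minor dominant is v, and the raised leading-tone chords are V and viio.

Stacked in thirds the chord is D-F-Ab-C: a half-diminished seventh chord on D.
D sits a half step below Eb (V in Ab minor); a diminished chord there is the applied leading-tone chord of V.

viiø7/V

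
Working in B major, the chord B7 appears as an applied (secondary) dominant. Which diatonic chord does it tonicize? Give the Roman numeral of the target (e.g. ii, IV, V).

The chord is a dominant seventh chord on B.
A dominant resolves down a perfect fifth: B → E. In B major, E is scale degree 4, i.e. IV.

IV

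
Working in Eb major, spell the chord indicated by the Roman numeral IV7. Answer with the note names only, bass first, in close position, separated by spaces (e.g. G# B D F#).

Ab C Eb G

The numeral's case and figure indicate a major seventh chord. In Eb major its root, the subdominant, is Ab.
That chord is spelled Ab-C-Eb-G.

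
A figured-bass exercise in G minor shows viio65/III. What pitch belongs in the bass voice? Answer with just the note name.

The applied chord viio65/III is rooted on A: A-C-Eb-Gb.
The figure 65 means first inversion — the third is in the bass.

C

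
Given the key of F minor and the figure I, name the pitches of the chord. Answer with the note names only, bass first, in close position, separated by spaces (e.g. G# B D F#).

F A C

Scale degree 1 in F minor is F; here the chord built on it is altered to a major triad. I is the major tonic (Picardy third), borrowed from the parallel major.
So the chord is F-A-C, a major triad.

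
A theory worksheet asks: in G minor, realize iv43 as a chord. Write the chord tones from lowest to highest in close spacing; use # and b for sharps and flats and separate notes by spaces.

In G minor, the subdominant is C, and the diatonic chord built there is a minor seventh chord.
Stacking thirds from C gives C-Eb-G-Bb.
With the 43 figure the chord is in second inversion; from the bass G upward in close position it reads G-Bb-C-Eb.

G Bb C Eb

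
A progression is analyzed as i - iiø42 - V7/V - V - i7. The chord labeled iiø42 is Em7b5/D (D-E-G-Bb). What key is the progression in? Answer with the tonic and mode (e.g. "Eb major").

iiø42 is given as D-E-G-Bb — a half-diminished seventh chord with root E.
If E is scale degree 2 and the mode makes that degree carry a half-diminished seventh chord, the tonic is D and the mode is minor.

D minor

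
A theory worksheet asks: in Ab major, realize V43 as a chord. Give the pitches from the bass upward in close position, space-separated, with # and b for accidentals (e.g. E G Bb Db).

Bb Db Eb G

The numeral's case and figure indicate a dominant seventh chord. In Ab major its root, scale degree 5, is Eb.
That chord is spelled Eb-G-Bb-Db.
The figured bass 43 indicates second inversion, placing the fifth (Bb) in the bass: Bb-Db-Eb-G.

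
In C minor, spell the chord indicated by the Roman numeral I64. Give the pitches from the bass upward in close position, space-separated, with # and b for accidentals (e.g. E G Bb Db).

Scale degree 1 in C minor is C; here the chord built on it is altered to a major triad. I64 is the major tonic (Picardy third), borrowed from the parallel major.
So the chord is C-E-G.
With the 64 figure the chord is in second inversion; from the bass G upward in close position it reads G-C-E.

G C E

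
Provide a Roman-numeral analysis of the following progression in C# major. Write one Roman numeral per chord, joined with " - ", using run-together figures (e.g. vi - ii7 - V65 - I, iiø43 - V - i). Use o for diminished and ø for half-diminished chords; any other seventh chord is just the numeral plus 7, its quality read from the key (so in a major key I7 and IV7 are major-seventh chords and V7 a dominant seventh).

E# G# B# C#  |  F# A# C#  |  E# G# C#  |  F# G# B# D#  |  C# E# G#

I65 - IV - I6 - V42 - I

E#-G#-B#-C#: root C# is the tonic; major seventh chord there is I65.
F#-A#-C#: major triad on F# = scale degree 4 → IV.
E#-G#-C#: root C# is the tonic; major triad there is I6.
F#-G#-B#-D# has root G#, degree 5 in C# major, so V42.
C#-E#-G#: root C# is the tonic; major triad there is I.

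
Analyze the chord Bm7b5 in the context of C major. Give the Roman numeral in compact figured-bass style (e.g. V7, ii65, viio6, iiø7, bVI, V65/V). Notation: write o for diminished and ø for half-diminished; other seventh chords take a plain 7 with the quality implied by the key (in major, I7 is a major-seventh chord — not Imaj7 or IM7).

viiø7

Stacked in thirds the chord is B-D-F-A: a half-diminished seventh chord on B.
B is scale degree 7 in C major, and a half-diminished seventh chord on that degree is written viiø7.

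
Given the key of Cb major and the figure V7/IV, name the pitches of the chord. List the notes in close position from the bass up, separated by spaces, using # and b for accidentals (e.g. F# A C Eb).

V7/IV is a secondary dominant — the dominant seventh of IV. IV in Cb major is Fb, so the applied chord's root is Cb, a perfect fifth above.
Building a dominant seventh chord on Cb gives Cb-Eb-Gb-Bbb.

Cb Eb Gb Bbb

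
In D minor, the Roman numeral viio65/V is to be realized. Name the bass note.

B

The applied chord viio65/V is rooted on G#: G#-B-D-F.
The figure 65 means first inversion — the third is in the bass.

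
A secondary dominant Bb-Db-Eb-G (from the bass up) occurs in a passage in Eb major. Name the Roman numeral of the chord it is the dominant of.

The chord is a dominant seventh chord on Eb.
A dominant resolves down a perfect fifth: Eb → Ab. In Eb major, Ab is scale degree 4, i.e. IV.

IV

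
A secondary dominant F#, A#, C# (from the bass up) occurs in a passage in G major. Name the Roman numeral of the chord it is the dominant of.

iii

The chord is a major triad on F#.
A dominant resolves down a perfect fifth: F# → B. In G major, B is scale degree 3, i.e. iii.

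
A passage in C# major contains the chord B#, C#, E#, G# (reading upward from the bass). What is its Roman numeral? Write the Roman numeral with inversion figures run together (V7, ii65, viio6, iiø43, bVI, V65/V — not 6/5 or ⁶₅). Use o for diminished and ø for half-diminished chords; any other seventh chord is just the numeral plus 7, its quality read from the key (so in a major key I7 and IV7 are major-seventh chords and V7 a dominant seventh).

I42

Stacked in thirds the chord is C#-E#-G#-B#: a major seventh chord on C#.
In C# major, C# is the tonic; the diatonic major seventh chord there is I7.
With B# in the bass the chord is in third inversion, so the figured bass is 42.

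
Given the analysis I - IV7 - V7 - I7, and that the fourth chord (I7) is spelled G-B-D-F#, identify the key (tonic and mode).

G major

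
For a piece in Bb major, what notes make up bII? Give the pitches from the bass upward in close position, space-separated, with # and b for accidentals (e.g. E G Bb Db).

bII is the Neapolitan chord — a major triad on the lowered second degree. In Bb major that root is Cb.
So the chord is Cb-Eb-Gb, a major triad.

Cb Eb Gb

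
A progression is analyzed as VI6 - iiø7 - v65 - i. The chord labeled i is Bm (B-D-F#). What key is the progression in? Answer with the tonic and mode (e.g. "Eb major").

i is given as B-D-F# — a minor triad with root B.
If B is scale degree 1 and the mode makes that degree carry a minor triad, the tonic is B and the mode is minor.

B minor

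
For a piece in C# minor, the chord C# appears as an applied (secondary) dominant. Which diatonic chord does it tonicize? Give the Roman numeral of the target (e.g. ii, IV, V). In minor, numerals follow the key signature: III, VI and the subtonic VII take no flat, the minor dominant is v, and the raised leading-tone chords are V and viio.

The chord is a major triad on C#.
A dominant resolves down a perfect fifth: C# → F#. In C# minor, F# is scale degree 4, i.e. iv.

iv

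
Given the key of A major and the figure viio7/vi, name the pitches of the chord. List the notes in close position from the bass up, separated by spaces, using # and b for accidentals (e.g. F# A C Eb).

The slash marks an applied leading-tone chord: viio of vi. In A major, vi is F#, so the leading tone to it is E#, a half step below.
Building a fully diminished seventh chord on E# gives E#-G#-B-D.

E# G# B D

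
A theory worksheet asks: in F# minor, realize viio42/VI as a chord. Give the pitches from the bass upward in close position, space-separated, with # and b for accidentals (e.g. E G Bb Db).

Bb C# E G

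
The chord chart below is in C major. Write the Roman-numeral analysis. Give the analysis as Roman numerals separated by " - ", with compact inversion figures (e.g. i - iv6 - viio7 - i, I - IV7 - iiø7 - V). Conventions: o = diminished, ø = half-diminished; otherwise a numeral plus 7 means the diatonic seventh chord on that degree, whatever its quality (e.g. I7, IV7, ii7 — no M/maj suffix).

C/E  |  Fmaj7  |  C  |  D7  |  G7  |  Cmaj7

I6 - IV7 - I - V7/V - V7 - I7

C/E: major triad on C = scale degree 1 → I6.
Fmaj7: major seventh chord on F = scale degree 4 → IV7.
C: root C is the tonic; major triad there is I.
D7: a dominant seventh chord on D, the applied dominant of V → V7/V.
G7: root G is the dominant; dominant seventh chord there is V7.
Cmaj7 has root C, degree 1 in C major, so I7.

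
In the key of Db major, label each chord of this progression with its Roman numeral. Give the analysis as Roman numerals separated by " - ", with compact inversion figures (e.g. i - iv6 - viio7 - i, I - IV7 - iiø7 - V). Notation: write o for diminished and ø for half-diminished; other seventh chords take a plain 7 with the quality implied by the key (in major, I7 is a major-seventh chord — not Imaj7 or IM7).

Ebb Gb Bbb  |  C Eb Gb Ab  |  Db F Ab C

bII - V65 - I7

Ebb-Gb-Bbb: major triad on Ebb — chromatic; Ebb is the lowered second degree, so this is the Neapolitan chord, bII.
C-Eb-Gb-Ab: root Ab is the dominant; dominant seventh chord there is V65.
Db-F-Ab-C has root Db, degree 1 in Db major, so I7.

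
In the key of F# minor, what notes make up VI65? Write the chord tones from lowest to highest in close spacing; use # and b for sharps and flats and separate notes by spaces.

F# A C# D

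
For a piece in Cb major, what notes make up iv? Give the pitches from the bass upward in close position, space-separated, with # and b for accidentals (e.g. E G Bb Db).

iv is the minor subdominant, borrowed from the parallel minor. In Cb major that root is Fb.
So the chord is Fb-Abb-Cb.

Fb Abb Cb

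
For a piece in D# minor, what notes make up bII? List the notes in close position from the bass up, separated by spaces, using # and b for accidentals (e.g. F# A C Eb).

E G# B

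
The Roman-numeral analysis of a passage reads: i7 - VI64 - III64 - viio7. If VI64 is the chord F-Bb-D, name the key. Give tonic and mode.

D minor

VI64 is given as F-Bb-D — a major triad with root Bb.
If Bb is scale degree 6 and the mode makes that degree carry a major triad, the tonic is D and the mode is minor.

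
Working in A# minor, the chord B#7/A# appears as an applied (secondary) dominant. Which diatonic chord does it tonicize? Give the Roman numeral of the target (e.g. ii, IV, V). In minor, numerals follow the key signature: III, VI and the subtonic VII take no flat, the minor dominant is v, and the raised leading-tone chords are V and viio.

V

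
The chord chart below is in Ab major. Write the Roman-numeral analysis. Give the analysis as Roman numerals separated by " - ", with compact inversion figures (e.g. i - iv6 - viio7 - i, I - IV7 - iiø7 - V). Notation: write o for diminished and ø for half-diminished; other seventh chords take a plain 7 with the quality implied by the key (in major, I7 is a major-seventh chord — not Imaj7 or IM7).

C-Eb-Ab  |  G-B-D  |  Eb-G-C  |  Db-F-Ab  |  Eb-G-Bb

I6 - V/iii - iii6 - IV - V

C-Eb-Ab: root Ab is the tonic; major triad there is I6.
G-B-D: chromatic; G is V of iii, so V/iii.
Eb-G-C has root C, degree 3 in Ab major, so iii6.
Db-F-Ab: major triad on Db = scale degree 4 → IV.
Eb-G-Bb has root Eb, degree 5 in Ab major, so V.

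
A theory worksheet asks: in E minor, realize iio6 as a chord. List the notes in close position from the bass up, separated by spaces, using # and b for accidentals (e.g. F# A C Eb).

A C F#

In E minor, scale degree 2 is F#, and the diatonic chord built there is a diminished triad.
Stacking thirds from F# gives F#-A-C.
The figured bass 6 indicates first inversion, placing the third (A) in the bass: A-C-F#.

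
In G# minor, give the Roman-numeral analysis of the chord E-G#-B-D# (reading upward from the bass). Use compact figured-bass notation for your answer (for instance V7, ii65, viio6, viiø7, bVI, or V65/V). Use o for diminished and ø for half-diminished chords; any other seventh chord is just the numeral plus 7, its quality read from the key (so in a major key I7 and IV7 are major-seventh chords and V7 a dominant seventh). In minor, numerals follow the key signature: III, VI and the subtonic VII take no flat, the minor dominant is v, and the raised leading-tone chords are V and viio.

The pitches E-G#-B-D# form a major seventh chord rooted on E.
In G# minor, E is the submediant; the diatonic major seventh chord there is VI7.

VI7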